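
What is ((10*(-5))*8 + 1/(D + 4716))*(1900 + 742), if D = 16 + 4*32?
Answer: -2568022679/2430 ≈ -1.0568e+6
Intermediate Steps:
D = 144 (D = 16 + 128 = 144)
((10*(-5))*8 + 1/(D + 4716))*(1900 + 742) = ((10*(-5))*8 + 1/(144 + 4716))*(1900 + 742) = (-50*8 + 1/4860)*2642 = (-400 + 1/4860)*2642 = -1943999/4860*2642 = -2568022679/2430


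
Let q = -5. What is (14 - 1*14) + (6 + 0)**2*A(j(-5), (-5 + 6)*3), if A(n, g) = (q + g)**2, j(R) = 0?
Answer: 144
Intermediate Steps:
A(n, g) = (-5 + g)**2
(14 - 1*14) + (6 + 0)**2*A(j(-5), (-5 + 6)*3) = (14 - 1*14) + (6 + 0)**2*(-5 + (-5 + 6)*3)**2 = (14 - 14) + 6**2*(-5 + 1*3)**2 = 0 + 36*(-5 + 3)**2 = 0 + 36*(-2)**2 = 0 + 36*4 = 0 + 144 = 144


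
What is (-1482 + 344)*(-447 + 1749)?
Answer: -1481676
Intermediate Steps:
(-1482 + 344)*(-447 + 1749) = -1138*1302 = -1481676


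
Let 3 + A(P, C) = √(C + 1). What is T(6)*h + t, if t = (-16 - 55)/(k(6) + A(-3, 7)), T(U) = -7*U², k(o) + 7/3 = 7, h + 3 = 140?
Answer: -1621563/47 - 1278*√2/47 ≈ -34540.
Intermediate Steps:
h = 137 (h = -3 + 140 = 137)
k(o) = 14/3 (k(o) = -7/3 + 7 = 14/3)
A(P, C) = -3 + √(1 + C) (A(P, C) = -3 + √(C + 1) = -3 + √(1 + C))
t = -71/(5/3 + 2*√2) (t = (-16 - 55)/(14/3 + (-3 + √(1 + 7))) = -71/(14/3 + (-3 + √8)) = -71/(14/3 + (-3 + 2*√2)) = -71/(5/3 + 2*√2) ≈ -15.795)
T(6)*h + t = -7*6²*137 + (1065/47 - 1278*√2/47) = -7*36*137 + (1065/47 - 1278*√2/47) = -252*137 + (1065/47 - 1278*√2/47) = -34524 + (1065/47 - 1278*√2/47) = -1621563/47 - 1278*√2/47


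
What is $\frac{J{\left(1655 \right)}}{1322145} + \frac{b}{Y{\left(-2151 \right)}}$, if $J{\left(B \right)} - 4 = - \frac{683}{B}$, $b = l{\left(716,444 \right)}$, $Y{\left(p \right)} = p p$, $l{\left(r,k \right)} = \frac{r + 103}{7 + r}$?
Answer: $\frac{267313721096}{90367274543987925} \approx 2.9581 \cdot 10^{-6}$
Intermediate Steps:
$l{\left(r,k \right)} = \frac{103 + r}{7 + r}$
$Y{\left(p \right)} = p^{2}$
$b = \frac{273}{241}$ ($b = \frac{103 + 716}{7 + 716} = \frac{1}{723} \cdot 819 = \frac{273}{241} \approx 1.1328$)
$J{\left(B \right)} = 4 - \frac{683}{B}$
$\frac{J{\left(1655 \right)}}{1322145} + \frac{b}{Y{\left(-2151 \right)}} = \frac{4 - \frac{683}{1655}}{1322145} + \frac{273}{241 \left(-2151\right)^{2}} = \left(4 - \frac{683}{1655}\right) \frac{1}{1322145} + \frac{273}{241 \cdot 4626801} = \left(4 - \frac{683}{1655}\right) \frac{1}{1322145} + \frac{273}{241} \cdot \frac{1}{4626801} = \frac{5937}{1655} \cdot \frac{1}{1322145} + \frac{91}{371686347} = \frac{1979}{729383325} + \frac{91}{371686347} = \frac{267313721096}{90367274543987925}$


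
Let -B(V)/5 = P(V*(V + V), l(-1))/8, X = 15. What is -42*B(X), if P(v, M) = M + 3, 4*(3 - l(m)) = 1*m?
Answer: 2625/16 ≈ 164.06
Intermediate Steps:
l(m) = 3 - m/4
P(v, M) = 3 + M
B(V) = -125/32 (B(V) = -5*(3 + (3 - 1/4*(-1)))/8 = -5*(3 + (3 + 1/4))/8 = -5*(3 + 13/4)/8 = -125/(4*8) = -5*25/32 = -125/32)
-42*B(X) = -42*(-125/32) = 2625/16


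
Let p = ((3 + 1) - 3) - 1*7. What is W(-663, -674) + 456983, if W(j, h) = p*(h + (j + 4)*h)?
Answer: -2203969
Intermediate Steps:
p = -6 (p = (4 - 3) - 7 = 1 - 7 = -6)
W(j, h) = -6*h - 6*h*(4 + j) (W(j, h) = -6*(h + (j + 4)*h) = -6*(h + (4 + j)*h) = -6*(h + h*(4 + j)) = -6*h - 6*h*(4 + j))
W(-663, -674) + 456983 = -6*(-674)*(5 - 663) + 456983 = -6*(-674)*(-658) + 456983 = -2660952 + 456983 = -2203969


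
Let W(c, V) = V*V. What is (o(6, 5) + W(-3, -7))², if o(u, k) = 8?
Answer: 3249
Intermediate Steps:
W(c, V) = V²
(o(6, 5) + W(-3, -7))² = (8 + (-7)²)² = (8 + 49)² = 57² = 3249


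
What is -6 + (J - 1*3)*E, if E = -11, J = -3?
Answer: 60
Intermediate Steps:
-6 + (J - 1*3)*E = -6 + (-3 - 1*3)*(-11) = -6 + (-3 - 3)*(-11) = -6 - 6*(-11) = -6 + 66 = 60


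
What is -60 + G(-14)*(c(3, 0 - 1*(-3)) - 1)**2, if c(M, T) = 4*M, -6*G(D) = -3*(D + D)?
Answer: -1754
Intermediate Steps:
G(D) = D (G(D) = -(-1)*(D + D)/2 = -(-1)*2*D/2 = -(-1)*D = D)
-60 + G(-14)*(c(3, 0 - 1*(-3)) - 1)**2 = -60 - 14*(4*3 - 1)**2 = -60 - 14*(12 - 1)**2 = -60 - 14*11**2 = -60 - 14*121 = -60 - 1694 = -1754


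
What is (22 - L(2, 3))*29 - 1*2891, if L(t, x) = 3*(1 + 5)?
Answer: -2775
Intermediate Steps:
L(t, x) = 18 (L(t, x) = 3*6 = 18)
(22 - L(2, 3))*29 - 1*2891 = (22 - 1*18)*29 - 1*2891 = (22 - 18)*29 - 2891 = 4*29 - 2891 = 116 - 2891 = -2775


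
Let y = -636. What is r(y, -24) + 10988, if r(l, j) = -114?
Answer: 10874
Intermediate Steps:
r(y, -24) + 10988 = -114 + 10988 = 10874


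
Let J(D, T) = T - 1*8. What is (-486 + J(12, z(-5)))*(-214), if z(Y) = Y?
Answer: 106786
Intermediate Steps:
J(D, T) = -8 + T (J(D, T) = T - 8 = -8 + T)
(-486 + J(12, z(-5)))*(-214) = (-486 + (-8 - 5))*(-214) = (-486 - 13)*(-214) = -499*(-214) = 106786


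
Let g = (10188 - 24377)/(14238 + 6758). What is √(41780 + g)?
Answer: √4604415929059/10498 ≈ 204.40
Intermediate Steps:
g = -14189/20996 ≈ -0.67580
√(41780 + g) = √(41780 - 14189/20996) = √(877198691/20996) = √4604415929059/10498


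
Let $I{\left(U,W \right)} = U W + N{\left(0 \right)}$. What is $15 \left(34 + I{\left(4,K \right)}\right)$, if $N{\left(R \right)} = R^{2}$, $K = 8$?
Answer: $990$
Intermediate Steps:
$I{\left(U,W \right)} = U W$ ($I{\left(U,W \right)} = U W + 0^{2} = U W + 0 = U W$)
$15 \left(34 + I{\left(4,K \right)}\right) = 15 \left(34 + 4 \cdot 8\right) = 15 \left(34 + 32\right) = 15 \cdot 66 = 990$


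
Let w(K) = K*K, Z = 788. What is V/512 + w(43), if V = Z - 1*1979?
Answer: 945497/512 ≈ 1846.7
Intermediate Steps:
V = -1191 (V = 788 - 1*1979 = 788 - 1979 = -1191)
w(K) = K²
V/512 + w(43) = -1191/512 + 43² = -1191*1/512 + 1849 = -1191/512 + 1849 = 945497/512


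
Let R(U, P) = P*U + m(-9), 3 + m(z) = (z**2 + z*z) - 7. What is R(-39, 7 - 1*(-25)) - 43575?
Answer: -44671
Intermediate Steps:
m(z) = -10 + 2*z**2 (m(z) = -3 + ((z**2 + z*z) - 7) = -3 + ((z**2 + z**2) - 7) = -3 + (2*z**2 - 7) = -3 + (-7 + 2*z**2) = -10 + 2*z**2)
R(U, P) = 152 + P*U (R(U, P) = P*U + (-10 + 2*(-9)**2) = P*U + (-10 + 2*81) = P*U + (-10 + 162) = P*U + 152 = 152 + P*U)
R(-39, 7 - 1*(-25)) - 43575 = (152 + (7 - 1*(-25))*(-39)) - 43575 = (152 + (7 + 25)*(-39)) - 43575 = (152 + 32*(-39)) - 43575 = (152 - 1248) - 43575 = -1096 - 43575 = -44671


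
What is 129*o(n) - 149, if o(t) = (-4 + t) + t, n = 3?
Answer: 109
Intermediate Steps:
o(t) = -4 + 2*t
129*o(n) - 149 = 129*(-4 + 2*3) - 149 = 129*(-4 + 6) - 149 = 129*2 - 149 = 258 - 149 = 109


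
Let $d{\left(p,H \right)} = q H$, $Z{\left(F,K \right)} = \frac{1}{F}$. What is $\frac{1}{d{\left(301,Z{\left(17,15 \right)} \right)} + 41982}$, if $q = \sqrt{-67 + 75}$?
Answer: $\frac{6066399}{254679562814} - \frac{17 \sqrt{2}}{254679562814} \approx 2.382 \cdot 10^{-5}$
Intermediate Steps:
$q = 2 \sqrt{2}$ ($q = \sqrt{8} = 2 \sqrt{2} \approx 2.8284$)
$d{\left(p,H \right)} = 2 H \sqrt{2}$ ($d{\left(p,H \right)} = 2 \sqrt{2} H = 2 H \sqrt{2}$)
$\frac{1}{d{\left(301,Z{\left(17,15 \right)} \right)} + 41982} = \frac{1}{\frac{2 \sqrt{2}}{17} + 41982} = \frac{1}{41982 + \frac{2 \sqrt{2}}{17}}$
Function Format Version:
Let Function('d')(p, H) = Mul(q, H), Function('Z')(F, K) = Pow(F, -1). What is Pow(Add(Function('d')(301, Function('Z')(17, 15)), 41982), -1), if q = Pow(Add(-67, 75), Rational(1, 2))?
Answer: Add(Rational(6066399, 254679562814), Mul(Rational(-17, 254679562814), Pow(2, Rational(1, 2)))) ≈ 2.3820e-5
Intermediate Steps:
q = Mul(2, Pow(2, Rational(1, 2))) (q = Pow(8, Rational(1, 2)) = Mul(2, Pow(2, Rational(1, 2))) ≈ 2.8284)
Function('d')(p, H) = Mul(2, H, Pow(2, Rational(1, 2))) (Function('d')(p, H) = Mul(Mul(2, Pow(2, Rational(1, 2))), H) = Mul(2, H, Pow(2, Rational(1, 2))))
Pow(Add(Function('d')(301, Function('Z')(17, 15)), 41982), -1) = Pow(Add(Mul(2, Pow(17, -1), Pow(2, Rational(1, 2))), 41982), -1) = Pow(Add(Mul(2, Rational(1, 17), Pow(2, Rational(1, 2))), 41982), -1) = Pow(Add(Mul(Rational(2, 17), Pow(2, Rational(1, 2))), 41982), -1) = Pow(Add(41982, Mul(Rational(2, 17), Pow(2, Rational(1, 2)))), -1)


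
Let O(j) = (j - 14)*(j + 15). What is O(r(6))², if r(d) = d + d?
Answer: 2916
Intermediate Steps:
r(d) = 2*d
O(j) = (-14 + j)*(15 + j)
O(r(6))² = (-210 + 2*6 + (2*6)²)² = (-210 + 12 + 12²)² = (-210 + 12 + 144)² = (-54)² = 2916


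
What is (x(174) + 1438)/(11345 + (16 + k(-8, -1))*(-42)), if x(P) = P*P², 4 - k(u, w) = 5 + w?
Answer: 5269462/10673 ≈ 493.72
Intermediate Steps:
k(u, w) = -1 - w (k(u, w) = 4 - (5 + w) = 4 + (-5 - w) = -1 - w)
x(P) = P³
(x(174) + 1438)/(11345 + (16 + k(-8, -1))*(-42)) = (174³ + 1438)/(11345 + (16 + (-1 - 1*(-1)))*(-42)) = (5268024 + 1438)/(11345 + (16 + (-1 + 1))*(-42)) = 5269462/(11345 + (16 + 0)*(-42)) = 5269462/(11345 + 16*(-42)) = 5269462/(11345 - 672) = 5269462/10673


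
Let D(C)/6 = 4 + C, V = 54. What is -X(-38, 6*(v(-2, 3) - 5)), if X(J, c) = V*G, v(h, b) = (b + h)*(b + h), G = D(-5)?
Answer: 324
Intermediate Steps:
D(C) = 24 + 6*C (D(C) = 6*(4 + C) = 24 + 6*C)
G = -6 (G = 24 + 6*(-5) = 24 - 30 = -6)
v(h, b) = (b + h)²
X(J, c) = -324 (X(J, c) = 54*(-6) = -324)
-X(-38, 6*(v(-2, 3) - 5)) = -1*(-324) = 324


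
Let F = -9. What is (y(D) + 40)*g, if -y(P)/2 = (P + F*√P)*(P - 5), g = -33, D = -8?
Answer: 5544 + 15444*I*√2 ≈ 5544.0 + 21841.0*I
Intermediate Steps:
y(P) = -2*(-5 + P)*(P - 9*√P) (y(P) = -2*(P - 9*√P)*(P - 5) = -2*(P - 9*√P)*(-5 + P) = -2*(-5 + P)*(P - 9*√P))
(y(D) + 40)*g = ((-180*I*√2 - 2*(-8)² + 10*(-8) + 18*(-8)^(3/2)) + 40)*(-33) = ((-180*I*√2 - 2*64 - 80 + 18*(-16*I*√2)) + 40)*(-33) = ((-180*I*√2 - 128 - 80 - 288*I*√2) + 40)*(-33) = ((-208 - 468*I*√2) + 40)*(-33) = (-168 - 468*I*√2)*(-33) = 5544 + 15444*I*√2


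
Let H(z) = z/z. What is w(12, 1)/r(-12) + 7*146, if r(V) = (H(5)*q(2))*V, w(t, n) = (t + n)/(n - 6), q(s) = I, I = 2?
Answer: 122653/120 ≈ 1022.1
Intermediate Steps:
H(z) = 1
q(s) = 2
w(t, n) = (n + t)/(-6 + n)
r(V) = 2*V (r(V) = (1*2)*V = 2*V)
w(12, 1)/r(-12) + 7*146 = ((1 + 12)/(-6 + 1))/((2*(-12))) + 7*146 = (13/(-5))/(-24) + 1022 = -1/5*13*(-1/24) + 1022 = -13/5*(-1/24) + 1022 = 13/120 + 1022 = 122653/120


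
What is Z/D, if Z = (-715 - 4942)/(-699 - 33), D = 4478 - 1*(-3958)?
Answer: 5657/6175152 ≈ 0.00091609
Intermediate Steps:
D = 8436 (D = 4478 + 3958 = 8436)
Z = 5657/732 (Z = -5657/(-732) = -5657*(-1/732) = 5657/732 ≈ 7.7281)
Z/D = (5657/732)/8436 = (5657/732)*(1/8436) = 5657/6175152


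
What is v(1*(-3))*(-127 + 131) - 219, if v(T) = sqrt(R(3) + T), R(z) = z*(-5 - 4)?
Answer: -219 + 4*I*sqrt(30) ≈ -219.0 + 21.909*I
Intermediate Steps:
R(z) = -9*z (R(z) = z*(-9) = -9*z)
v(T) = sqrt(-27 + T) (v(T) = sqrt(-9*3 + T) = sqrt(-27 + T))
v(1*(-3))*(-127 + 131) - 219 = sqrt(-27 + 1*(-3))*(-127 + 131) - 219 = sqrt(-27 - 3)*4 - 219 = sqrt(-30)*4 - 219 = (I*sqrt(30))*4 - 219 = 4*I*sqrt(30) - 219 = -219 + 4*I*sqrt(30)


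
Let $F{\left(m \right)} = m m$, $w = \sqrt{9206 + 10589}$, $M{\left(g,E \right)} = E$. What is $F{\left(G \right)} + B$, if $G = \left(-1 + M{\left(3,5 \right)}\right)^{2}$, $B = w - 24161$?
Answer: $-23905 + \sqrt{19795} \approx -23764.0$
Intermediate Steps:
$w = \sqrt{19795} \approx 140.69$
$B = -24161 + \sqrt{19795}$ ($B = \sqrt{19795} - 24161 = -24161 + \sqrt{19795} \approx -24020.0$)
$G = 16$ ($G = \left(-1 + 5\right)^{2} = 4^{2} = 16$)
$F{\left(m \right)} = m^{2}$
$F{\left(G \right)} + B = 16^{2} - \left(24161 - \sqrt{19795}\right) = 256 - \left(24161 - \sqrt{19795}\right) = -23905 + \sqrt{19795}$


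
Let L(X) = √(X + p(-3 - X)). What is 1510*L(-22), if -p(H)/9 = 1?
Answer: 1510*I*√31 ≈ 8407.3*I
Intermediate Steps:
p(H) = -9 (p(H) = -9*1 = -9)
L(X) = √(-9 + X) (L(X) = √(X - 9) = √(-9 + X))
1510*L(-22) = 1510*√(-9 - 22) = 1510*√(-31) = 1510*(I*√31) = 1510*I*√31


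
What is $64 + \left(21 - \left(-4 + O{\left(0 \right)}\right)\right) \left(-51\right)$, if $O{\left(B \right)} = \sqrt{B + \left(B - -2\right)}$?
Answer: $-1211 + 51 \sqrt{2} \approx -1138.9$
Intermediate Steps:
$O{\left(B \right)} = \sqrt{2 + 2 B}$ ($O{\left(B \right)} = \sqrt{B + \left(B + 2\right)} = \sqrt{B + \left(2 + B\right)} = \sqrt{2 + 2 B}$)
$64 + \left(21 - \left(-4 + O{\left(0 \right)}\right)\right) \left(-51\right) = 64 + \left(21 + \left(4 - \sqrt{2 + 2 \cdot 0}\right)\right) \left(-51\right) = 64 + \left(21 + \left(4 - \sqrt{2 + 0}\right)\right) \left(-51\right) = 64 + \left(21 + \left(4 - \sqrt{2}\right)\right) \left(-51\right) = 64 + \left(25 - \sqrt{2}\right) \left(-51\right) = 64 - \left(1275 - 51 \sqrt{2}\right) = -1211 + 51 \sqrt{2}$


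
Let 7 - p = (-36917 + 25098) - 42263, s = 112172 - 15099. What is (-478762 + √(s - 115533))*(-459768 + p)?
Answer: 194223689398 - 811358*I*√4615 ≈ 1.9422e+11 - 5.5119e+7*I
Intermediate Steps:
s = 97073
p = 54089 (p = 7 - ((-36917 + 25098) - 42263) = 7 - (-11819 - 42263) = 7 - 1*(-54082) = 7 + 54082 = 54089)
(-478762 + √(s - 115533))*(-459768 + p) = (-478762 + √(97073 - 115533))*(-459768 + 54089) = (-478762 + √(-18460))*(-405679) = (-478762 + 2*I*√4615)*(-405679) = 194223689398 - 811358*I*√4615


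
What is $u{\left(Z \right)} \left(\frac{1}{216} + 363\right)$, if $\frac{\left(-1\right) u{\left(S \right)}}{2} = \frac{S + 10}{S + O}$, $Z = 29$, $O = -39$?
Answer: $\frac{1019317}{360} \approx 2831.4$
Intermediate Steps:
$u{\left(S \right)} = - \frac{2 \left(10 + S\right)}{-39 + S}$ ($u{\left(S \right)} = - 2 \frac{S + 10}{S - 39} = - 2 \frac{10 + S}{-39 + S} = - \frac{2 \left(10 + S\right)}{-39 + S}$)
$u{\left(Z \right)} \left(\frac{1}{216} + 363\right) = \frac{2 \left(-10 - 29\right)}{-39 + 29} \left(\frac{1}{216} + 363\right) = \frac{2 \left(-10 - 29\right)}{-10} \left(\frac{1}{216} + 363\right) = 2 \left(- \frac{1}{10}\right) \left(-39\right) \frac{78409}{216} = \frac{39}{5} \cdot \frac{78409}{216} = \frac{1019317}{360}$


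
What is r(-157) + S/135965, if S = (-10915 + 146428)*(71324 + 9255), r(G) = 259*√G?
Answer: 10919502027/135965 + 259*I*√157 ≈ 80311.0 + 3245.3*I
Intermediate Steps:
S = 10919502027 (S = 135513*80579 = 10919502027)
r(-157) + S/135965 = 259*√(-157) + 10919502027/135965 = 259*(I*√157) + 10919502027*(1/135965) = 259*I*√157 + 10919502027/135965 = 10919502027/135965 + 259*I*√157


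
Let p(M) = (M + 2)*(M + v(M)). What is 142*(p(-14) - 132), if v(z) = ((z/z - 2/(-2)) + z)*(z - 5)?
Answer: -383400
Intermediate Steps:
v(z) = (-5 + z)*(2 + z) (v(z) = ((1 - 2*(-1/2)) + z)*(-5 + z) = ((1 + 1) + z)*(-5 + z) = (2 + z)*(-5 + z) = (-5 + z)*(2 + z))
p(M) = (2 + M)*(-10 + M**2 - 2*M) (p(M) = (M + 2)*(M + (-10 + M**2 - 3*M)) = (2 + M)*(-10 + M**2 - 2*M))
142*(p(-14) - 132) = 142*((-20 + (-14)**3 - 14*(-14)) - 132) = 142*((-20 - 2744 + 196) - 132) = 142*(-2568 - 132) = 142*(-2700) = -383400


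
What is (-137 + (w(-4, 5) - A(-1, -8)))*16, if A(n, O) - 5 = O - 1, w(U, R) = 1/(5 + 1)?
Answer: -6376/3 ≈ -2125.3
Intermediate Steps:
w(U, R) = ⅙ (w(U, R) = 1/6 = ⅙)
A(n, O) = 4 + O (A(n, O) = 5 + (O - 1) = 5 + (-1 + O) = 4 + O)
(-137 + (w(-4, 5) - A(-1, -8)))*16 = (-137 + (⅙ - (4 - 8)))*16 = (-137 + (⅙ - 1*(-4)))*16 = (-137 + (⅙ + 4))*16 = (-137 + 25/6)*16 = -797/6*16 = -6376/3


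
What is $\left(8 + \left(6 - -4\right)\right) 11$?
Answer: $198$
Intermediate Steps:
$\left(8 + \left(6 - -4\right)\right) 11 = \left(8 + \left(6 + 4\right)\right) 11 = \left(8 + 10\right) 11 = 18 \cdot 11 = 198$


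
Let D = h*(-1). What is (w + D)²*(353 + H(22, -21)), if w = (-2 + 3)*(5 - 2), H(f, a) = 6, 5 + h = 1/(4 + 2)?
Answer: 793031/36 ≈ 22029.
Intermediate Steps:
h = -29/6 (h = -5 + 1/(4 + 2) = -5 + 1/6 = -5 + ⅙ = -29/6 ≈ -4.8333)
D = 29/6 (D = -29/6*(-1) = 29/6 ≈ 4.8333)
w = 3 (w = 1*3 = 3)
(w + D)²*(353 + H(22, -21)) = (3 + 29/6)²*(353 + 6) = (47/6)²*359 = (2209/36)*359 = 793031/36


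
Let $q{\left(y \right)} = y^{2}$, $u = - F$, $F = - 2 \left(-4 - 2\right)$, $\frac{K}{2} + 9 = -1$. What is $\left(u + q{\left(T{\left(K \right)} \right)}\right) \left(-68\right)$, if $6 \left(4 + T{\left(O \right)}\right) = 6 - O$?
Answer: $\frac{7276}{9} \approx 808.44$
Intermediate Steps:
$K = -20$ ($K = -18 + 2 \left(-1\right) = -18 - 2 = -20$)
$T{\left(O \right)} = -3 - \frac{O}{6}$ ($T{\left(O \right)} = -4 + \frac{6 - O}{6} = -4 - \left(-1 + \frac{O}{6}\right) = -3 - \frac{O}{6}$)
$F = 12$ ($F = \left(-2\right) \left(-6\right) = 12$)
$u = -12$ ($u = \left(-1\right) 12 = -12$)
$\left(u + q{\left(T{\left(K \right)} \right)}\right) \left(-68\right) = \left(-12 + \left(-3 - - \frac{10}{3}\right)^{2}\right) \left(-68\right) = \left(-12 + \left(-3 + \frac{10}{3}\right)^{2}\right) \left(-68\right) = \left(-12 + \left(\frac{1}{3}\right)^{2}\right) \left(-68\right) = \left(-12 + \frac{1}{9}\right) \left(-68\right) = \left(- \frac{107}{9}\right) \left(-68\right) = \frac{7276}{9}$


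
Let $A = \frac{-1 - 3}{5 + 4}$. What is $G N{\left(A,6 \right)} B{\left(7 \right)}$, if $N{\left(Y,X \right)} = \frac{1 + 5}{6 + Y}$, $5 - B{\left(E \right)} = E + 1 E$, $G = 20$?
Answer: $- \frac{972}{5} \approx -194.4$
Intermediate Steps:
$A = - \frac{4}{9} \approx -0.44444$
$B{\left(E \right)} = 5 - 2 E$ ($B{\left(E \right)} = 5 - \left(E + 1 E\right) = 5 - \left(E + E\right) = 5 - 2 E$)
$N{\left(Y,X \right)} = \frac{6}{6 + Y}$
$G N{\left(A,6 \right)} B{\left(7 \right)} = 20 \frac{6}{6 - \frac{4}{9}} \left(5 - 14\right) = 20 \frac{6}{\frac{50}{9}} \left(5 - 14\right) = 20 \cdot 6 \cdot \frac{9}{50} \left(-9\right) = 20 \cdot \frac{27}{25} \left(-9\right) = \frac{108}{5} \left(-9\right) = - \frac{972}{5}$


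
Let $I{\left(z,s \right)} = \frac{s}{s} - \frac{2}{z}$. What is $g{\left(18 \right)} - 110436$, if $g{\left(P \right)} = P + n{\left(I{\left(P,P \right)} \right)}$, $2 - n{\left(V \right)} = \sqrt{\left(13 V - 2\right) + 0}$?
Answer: $-110416 - \frac{\sqrt{86}}{3} \approx -1.1042 \cdot 10^{5}$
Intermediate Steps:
$I{\left(z,s \right)} = 1 - \frac{2}{z}$
$n{\left(V \right)} = 2 - \sqrt{-2 + 13 V}$ ($n{\left(V \right)} = 2 - \sqrt{\left(13 V - 2\right) + 0} = 2 - \sqrt{\left(-2 + 13 V\right) + 0} = 2 - \sqrt{-2 + 13 V}$)
$g{\left(P \right)} = 2 + P - \sqrt{-2 + \frac{13 \left(-2 + P\right)}{P}}$ ($g{\left(P \right)} = P - \left(-2 + \sqrt{-2 + 13 \frac{-2 + P}{P}}\right) = P - \left(-2 + \sqrt{-2 + \frac{13 \left(-2 + P\right)}{P}}\right) = 2 + P - \sqrt{-2 + \frac{13 \left(-2 + P\right)}{P}}$)
$g{\left(18 \right)} - 110436 = \left(2 + 18 - \sqrt{11 - \frac{26}{18}}\right) - 110436 = \left(2 + 18 - \sqrt{11 - \frac{13}{9}}\right) + \left(-193778 + 83342\right) = \left(2 + 18 - \sqrt{11 - \frac{13}{9}}\right) - 110436 = \left(2 + 18 - \sqrt{\frac{86}{9}}\right) - 110436 = \left(2 + 18 - \frac{\sqrt{86}}{3}\right) - 110436 = \left(20 - \frac{\sqrt{86}}{3}\right) - 110436 = -110416 - \frac{\sqrt{86}}{3}$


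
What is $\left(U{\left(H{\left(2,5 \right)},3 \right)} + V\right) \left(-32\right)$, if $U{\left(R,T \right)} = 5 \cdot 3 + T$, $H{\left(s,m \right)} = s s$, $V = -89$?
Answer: $2272$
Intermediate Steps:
$H{\left(s,m \right)} = s^{2}$
$U{\left(R,T \right)} = 15 + T$
$\left(U{\left(H{\left(2,5 \right)},3 \right)} + V\right) \left(-32\right) = \left(\left(15 + 3\right) - 89\right) \left(-32\right) = \left(18 - 89\right) \left(-32\right) = \left(-71\right) \left(-32\right) = 2272$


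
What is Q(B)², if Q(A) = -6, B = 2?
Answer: 36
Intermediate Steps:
Q(B)² = (-6)² = 36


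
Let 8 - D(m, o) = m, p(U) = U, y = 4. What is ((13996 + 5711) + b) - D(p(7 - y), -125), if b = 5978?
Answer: 25680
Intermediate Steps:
D(m, o) = 8 - m
((13996 + 5711) + b) - D(p(7 - y), -125) = ((13996 + 5711) + 5978) - (8 - (7 - 1*4)) = (19707 + 5978) - (8 - (7 - 4)) = 25685 - (8 - 1*3) = 25685 - (8 - 3) = 25685 - 1*5 = 25685 - 5 = 25680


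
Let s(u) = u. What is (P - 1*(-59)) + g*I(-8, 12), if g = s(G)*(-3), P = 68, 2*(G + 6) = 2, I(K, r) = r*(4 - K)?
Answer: 2287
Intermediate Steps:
G = -5 (G = -6 + (1/2)*2 = -6 + 1 = -5)
g = 15 (g = -5*(-3) = 15)
(P - 1*(-59)) + g*I(-8, 12) = (68 - 1*(-59)) + 15*(12*(4 - 1*(-8))) = (68 + 59) + 15*(12*(4 + 8)) = 127 + 15*(12*12) = 127 + 15*144 = 127 + 2160 = 2287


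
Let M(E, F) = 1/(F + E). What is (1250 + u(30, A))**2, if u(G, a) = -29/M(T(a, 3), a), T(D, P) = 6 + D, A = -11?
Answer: 2937796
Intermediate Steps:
M(E, F) = 1/(E + F)
u(G, a) = -174 - 58*a (u(G, a) = -(174 + 58*a) = -29*(6 + 2*a) = -174 - 58*a)
(1250 + u(30, A))**2 = (1250 + (-174 - 58*(-11)))**2 = (1250 + (-174 + 638))**2 = (1250 + 464)**2 = 1714**2 = 2937796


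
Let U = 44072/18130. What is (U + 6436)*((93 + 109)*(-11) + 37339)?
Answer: 292797398856/1295 ≈ 2.2610e+8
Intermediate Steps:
U = 3148/1295 (U = 44072*(1/18130) = 3148/1295 ≈ 2.4309)
(U + 6436)*((93 + 109)*(-11) + 37339) = (3148/1295 + 6436)*((93 + 109)*(-11) + 37339) = 8337768*(202*(-11) + 37339)/1295 = 8337768*(-2222 + 37339)/1295 = (8337768/1295)*35117 = 292797398856/1295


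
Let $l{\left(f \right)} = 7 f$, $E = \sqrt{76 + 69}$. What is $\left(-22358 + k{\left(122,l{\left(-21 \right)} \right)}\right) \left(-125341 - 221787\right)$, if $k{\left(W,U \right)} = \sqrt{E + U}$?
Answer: $7761087824 - 347128 \sqrt{-147 + \sqrt{145}} \approx 7.7611 \cdot 10^{9} - 4.0326 \cdot 10^{6} i$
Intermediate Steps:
$E = \sqrt{145} \approx 12.042$
$k{\left(W,U \right)} = \sqrt{U + \sqrt{145}}$ ($k{\left(W,U \right)} = \sqrt{\sqrt{145} + U} = \sqrt{U + \sqrt{145}}$)
$\left(-22358 + k{\left(122,l{\left(-21 \right)} \right)}\right) \left(-125341 - 221787\right) = \left(-22358 + \sqrt{7 \left(-21\right) + \sqrt{145}}\right) \left(-125341 - 221787\right) = \left(-22358 + \sqrt{-147 + \sqrt{145}}\right) \left(-347128\right) = 7761087824 - 347128 \sqrt{-147 + \sqrt{145}}$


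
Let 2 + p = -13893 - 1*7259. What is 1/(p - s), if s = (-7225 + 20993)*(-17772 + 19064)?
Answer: -1/17809410 ≈ -5.6150e-8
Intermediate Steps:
p = -21154 (p = -2 + (-13893 - 1*7259) = -2 + (-13893 - 7259) = -2 - 21152 = -21154)
s = 17788256 (s = 13768*1292 = 17788256)
1/(p - s) = 1/(-21154 - 1*17788256) = 1/(-21154 - 17788256) = 1/(-17809410) = -1/17809410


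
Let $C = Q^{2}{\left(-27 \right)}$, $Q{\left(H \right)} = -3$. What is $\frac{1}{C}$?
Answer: $\frac{1}{9} \approx 0.11111$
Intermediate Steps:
$C = 9$ ($C = \left(-3\right)^{2} = 9$)
$\frac{1}{C} = \frac{1}{9}$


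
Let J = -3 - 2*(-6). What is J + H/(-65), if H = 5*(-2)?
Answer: 119/13 ≈ 9.1538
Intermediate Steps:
H = -10
J = 9 (J = -3 + 12 = 9)
J + H/(-65) = 9 - 10/(-65) = 9 - 1/65*(-10) = 9 + 2/13 = 119/13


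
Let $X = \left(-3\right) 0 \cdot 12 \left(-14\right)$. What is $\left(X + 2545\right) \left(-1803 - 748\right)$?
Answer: $-6492295$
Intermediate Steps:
$X = 0$ ($X = 0 \cdot 12 \left(-14\right) = 0 \left(-14\right) = 0$)
$\left(X + 2545\right) \left(-1803 - 748\right) = \left(0 + 2545\right) \left(-1803 - 748\right) = 2545 \left(-2551\right) = -6492295$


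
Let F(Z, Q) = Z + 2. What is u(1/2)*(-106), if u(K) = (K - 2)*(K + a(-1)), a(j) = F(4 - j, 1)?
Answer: 2385/2 ≈ 1192.5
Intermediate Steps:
F(Z, Q) = 2 + Z
a(j) = 6 - j (a(j) = 2 + (4 - j) = 6 - j)
u(K) = (-2 + K)*(7 + K) (u(K) = (K - 2)*(K + (6 - 1*(-1))) = (-2 + K)*(K + (6 + 1)) = (-2 + K)*(K + 7) = (-2 + K)*(7 + K))
u(1/2)*(-106) = (-14 + (1/2)² + 5/2)*(-106) = (-14 + (½)² + 5*(½))*(-106) = (-14 + ¼ + 5/2)*(-106) = -45/4*(-106) = 2385/2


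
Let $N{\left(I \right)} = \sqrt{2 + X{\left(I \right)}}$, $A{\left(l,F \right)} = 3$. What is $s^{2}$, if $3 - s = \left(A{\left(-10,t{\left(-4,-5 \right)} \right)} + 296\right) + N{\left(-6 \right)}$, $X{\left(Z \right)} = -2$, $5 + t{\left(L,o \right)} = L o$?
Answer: $87616$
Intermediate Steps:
$t{\left(L,o \right)} = -5 + L o$
$N{\left(I \right)} = 0$ ($N{\left(I \right)} = \sqrt{2 - 2} = \sqrt{0} = 0$)
$s = -296$ ($s = 3 - \left(\left(3 + 296\right) + 0\right) = 3 - \left(299 + 0\right) = 3 - 299 = -296$)
$s^{2} = \left(-296\right)^{2} = 87616$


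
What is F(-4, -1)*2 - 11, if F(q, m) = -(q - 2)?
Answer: 1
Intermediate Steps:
F(q, m) = 2 - q (F(q, m) = -(-2 + q) = 2 - q)
F(-4, -1)*2 - 11 = (2 - 1*(-4))*2 - 11 = (2 + 4)*2 - 11 = 6*2 - 11 = 12 - 11 = 1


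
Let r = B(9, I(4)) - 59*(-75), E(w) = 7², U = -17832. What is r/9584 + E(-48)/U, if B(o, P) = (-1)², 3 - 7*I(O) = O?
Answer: 2451713/5340684 ≈ 0.45906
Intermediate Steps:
I(O) = 3/7 - O/7
E(w) = 49
B(o, P) = 1
r = 4426 (r = 1 - 59*(-75) = 1 + 4425 = 4426)
r/9584 + E(-48)/U = 4426/9584 + 49/(-17832) = 4426*(1/9584) + 49*(-1/17832) = 2213/4792 - 49/17832 = 2451713/5340684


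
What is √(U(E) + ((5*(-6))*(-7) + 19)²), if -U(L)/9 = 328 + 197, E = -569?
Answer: 2*√11929 ≈ 218.44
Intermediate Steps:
U(L) = -4725 (U(L) = -9*(328 + 197) = -9*525 = -4725)
√(U(E) + ((5*(-6))*(-7) + 19)²) = √(-4725 + ((5*(-6))*(-7) + 19)²) = √(-4725 + (-30*(-7) + 19)²) = √(-4725 + (210 + 19)²) = √(-4725 + 229²) = √(-4725 + 52441) = √47716 = 2*√11929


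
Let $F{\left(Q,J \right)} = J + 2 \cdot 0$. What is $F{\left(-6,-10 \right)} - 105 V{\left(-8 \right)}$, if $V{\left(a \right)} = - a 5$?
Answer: $-4210$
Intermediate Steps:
$F{\left(Q,J \right)} = J$ ($F{\left(Q,J \right)} = J + 0 = J$)
$V{\left(a \right)} = - 5 a$
$F{\left(-6,-10 \right)} - 105 V{\left(-8 \right)} = -10 - 105 \left(\left(-5\right) \left(-8\right)\right) = -10 - 4200 = -4210$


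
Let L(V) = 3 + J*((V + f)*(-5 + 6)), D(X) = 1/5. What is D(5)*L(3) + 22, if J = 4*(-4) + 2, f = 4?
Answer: 3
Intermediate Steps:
D(X) = 1/5
J = -14 (J = -16 + 2 = -14)
L(V) = -53 - 14*V (L(V) = 3 - 14*(V + 4)*(-5 + 6) = 3 - 14*(4 + V) = 3 + (-56 - 14*V) = -53 - 14*V)
D(5)*L(3) + 22 = (-53 - 14*3)/5 + 22 = (-53 - 42)/5 + 22 = (1/5)*(-95) + 22 = -19 + 22 = 3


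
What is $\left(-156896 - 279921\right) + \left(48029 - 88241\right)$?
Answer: $-477029$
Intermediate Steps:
$\left(-156896 - 279921\right) + \left(48029 - 88241\right) = -436817 - 40212 = -477029$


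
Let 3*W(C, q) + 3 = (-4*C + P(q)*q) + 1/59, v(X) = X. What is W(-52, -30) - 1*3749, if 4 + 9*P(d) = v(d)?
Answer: -1934371/531 ≈ -3642.9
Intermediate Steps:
P(d) = -4/9 + d/9
W(C, q) = -176/177 - 4*C/3 + q*(-4/9 + q/9)/3 (W(C, q) = -1 + ((-4*C + (-4/9 + q/9)*q) + 1/59)/3 = -1 + ((-4*C + q*(-4/9 + q/9)) + 1/59)/3 = -1 + (1/59 - 4*C + q*(-4/9 + q/9))/3 = -1 + (1/177 - 4*C/3 + q*(-4/9 + q/9)/3) = -176/177 - 4*C/3 + q*(-4/9 + q/9)/3)
W(-52, -30) - 1*3749 = (-176/177 - 4/3*(-52) + (1/27)*(-30)*(-4 - 30)) - 1*3749 = (-176/177 + 208/3 + (1/27)*(-30)*(-34)) - 3749 = (-176/177 + 208/3 + 340/9) - 3749 = 56348/531 - 3749 = -1934371/531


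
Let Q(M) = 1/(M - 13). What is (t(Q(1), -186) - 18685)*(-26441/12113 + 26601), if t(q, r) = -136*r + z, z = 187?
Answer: 2190257626656/12113 ≈ 1.8082e+8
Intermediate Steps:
Q(M) = 1/(-13 + M)
t(q, r) = 187 - 136*r (t(q, r) = -136*r + 187 = 187 - 136*r)
(t(Q(1), -186) - 18685)*(-26441/12113 + 26601) = ((187 - 136*(-186)) - 18685)*(-26441/12113 + 26601) = ((187 + 25296) - 18685)*(-26441*1/12113 + 26601) = (25483 - 18685)*(-26441/12113 + 26601) = 6798*(322191472/12113) = 2190257626656/12113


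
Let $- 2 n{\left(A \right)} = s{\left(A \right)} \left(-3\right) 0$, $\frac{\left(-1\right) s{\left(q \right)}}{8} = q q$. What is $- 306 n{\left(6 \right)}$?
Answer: $0$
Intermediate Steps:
$s{\left(q \right)} = - 8 q^{2}$ ($s{\left(q \right)} = - 8 q q = - 8 q^{2}$)
$n{\left(A \right)} = 0$ ($n{\left(A \right)} = - \frac{- 8 A^{2} \left(-3\right) 0}{2} = - \frac{24 A^{2} \cdot 0}{2} = \left(- \frac{1}{2}\right) 0 = 0$)
$- 306 n{\left(6 \right)} = \left(-306\right) 0 = 0$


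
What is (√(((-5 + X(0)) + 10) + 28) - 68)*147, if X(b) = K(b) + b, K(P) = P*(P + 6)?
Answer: -9996 + 147*√33 ≈ -9151.5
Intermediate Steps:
K(P) = P*(6 + P)
X(b) = b + b*(6 + b) (X(b) = b*(6 + b) + b = b + b*(6 + b))
(√(((-5 + X(0)) + 10) + 28) - 68)*147 = (√(((-5 + 0*(7 + 0)) + 10) + 28) - 68)*147 = (√(((-5 + 0*7) + 10) + 28) - 68)*147 = (√(((-5 + 0) + 10) + 28) - 68)*147 = (√((-5 + 10) + 28) - 68)*147 = (√(5 + 28) - 68)*147 = (√33 - 68)*147 = (-68 + √33)*147 = -9996 + 147*√33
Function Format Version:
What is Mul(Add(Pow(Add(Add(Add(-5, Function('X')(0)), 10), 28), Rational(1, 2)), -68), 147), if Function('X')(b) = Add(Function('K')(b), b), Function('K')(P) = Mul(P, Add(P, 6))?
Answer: Add(-9996, Mul(147, Pow(33, Rational(1, 2)))) ≈ -9151.5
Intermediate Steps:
Function('K')(P) = Mul(P, Add(6, P))
Function('X')(b) = Add(b, Mul(b, Add(6, b))) (Function('X')(b) = Add(Mul(b, Add(6, b)), b) = Add(b, Mul(b, Add(6, b))))
Mul(Add(Pow(Add(Add(Add(-5, Function('X')(0)), 10), 28), Rational(1, 2)), -68), 147) = Mul(Add(Pow(Add(Add(Add(-5, Mul(0, Add(7, 0))), 10), 28), Rational(1, 2)), -68), 147) = Mul(Add(Pow(Add(Add(Add(-5, Mul(0, 7)), 10), 28), Rational(1, 2)), -68), 147) = Mul(Add(Pow(Add(Add(Add(-5, 0), 10), 28), Rational(1, 2)), -68), 147) = Mul(Add(Pow(Add(Add(-5, 10), 28), Rational(1, 2)), -68), 147) = Mul(Add(Pow(Add(5, 28), Rational(1, 2)), -68), 147) = Mul(Add(Pow(33, Rational(1, 2)), -68), 147) = Mul(Add(-68, Pow(33, Rational(1, 2))), 147) = Add(-9996, Mul(147, Pow(33, Rational(1, 2))))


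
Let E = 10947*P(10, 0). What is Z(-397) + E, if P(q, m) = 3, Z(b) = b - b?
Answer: 32841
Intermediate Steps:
Z(b) = 0
E = 32841 (E = 10947*3 = 32841)
Z(-397) + E = 0 + 32841 = 32841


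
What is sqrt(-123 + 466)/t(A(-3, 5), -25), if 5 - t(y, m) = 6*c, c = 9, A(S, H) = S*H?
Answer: -sqrt(7)/7 ≈ -0.37796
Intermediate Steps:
A(S, H) = H*S
t(y, m) = -49 (t(y, m) = 5 - 6*9 = 5 - 1*54 = 5 - 54 = -49)
sqrt(-123 + 466)/t(A(-3, 5), -25) = sqrt(-123 + 466)/(-49) = sqrt(343)*(-1/49) = (7*sqrt(7))*(-1/49) = -sqrt(7)/7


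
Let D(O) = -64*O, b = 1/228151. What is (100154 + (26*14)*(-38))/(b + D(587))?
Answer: -19694450622/8571176767 ≈ -2.2978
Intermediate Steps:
b = 1/228151 ≈ 4.3831e-6
(100154 + (26*14)*(-38))/(b + D(587)) = (100154 + (26*14)*(-38))/(1/228151 - 64*587) = (100154 + 364*(-38))/(1/228151 - 37568) = (100154 - 13832)/(-8571176767/228151) = 86322*(-228151/8571176767) = -19694450622/8571176767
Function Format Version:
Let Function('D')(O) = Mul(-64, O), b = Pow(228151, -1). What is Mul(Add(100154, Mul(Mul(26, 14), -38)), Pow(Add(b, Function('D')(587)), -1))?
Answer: Rational(-19694450622, 8571176767) ≈ -2.2978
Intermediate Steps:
b = Rational(1, 228151) ≈ 4.3831e-6
Mul(Add(100154, Mul(Mul(26, 14), -38)), Pow(Add(b, Function('D')(587)), -1)) = Mul(Add(100154, Mul(Mul(26, 14), -38)), Pow(Add(Rational(1, 228151), Mul(-64, 587)), -1)) = Mul(Add(100154, Mul(364, -38)), Pow(Add(Rational(1, 228151), -37568), -1)) = Mul(Add(100154, -13832), Pow(Rational(-8571176767, 228151), -1)) = Mul(86322, Rational(-228151, 8571176767)) = Rational(-19694450622, 8571176767)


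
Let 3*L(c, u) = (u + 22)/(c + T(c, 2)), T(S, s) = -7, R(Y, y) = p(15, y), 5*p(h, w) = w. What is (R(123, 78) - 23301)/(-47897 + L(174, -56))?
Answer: 58329927/119982155 ≈ 0.48616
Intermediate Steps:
p(h, w) = w/5
R(Y, y) = y/5
L(c, u) = (22 + u)/(3*(-7 + c)) (L(c, u) = ((u + 22)/(c - 7))/3 = ((22 + u)/(-7 + c))/3 = (22 + u)/(3*(-7 + c)))
(R(123, 78) - 23301)/(-47897 + L(174, -56)) = ((1/5)*78 - 23301)/(-47897 + (22 - 56)/(3*(-7 + 174))) = (78/5 - 23301)/(-47897 + (1/3)*(-34)/167) = -116427/(5*(-47897 + (1/3)*(1/167)*(-34))) = -116427/(5*(-47897 - 34/501)) = -116427/(5*(-23996431/501)) = -116427/5*(-501/23996431) = 58329927/119982155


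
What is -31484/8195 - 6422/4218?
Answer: -4879679/909645 ≈ -5.3644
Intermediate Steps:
-31484/8195 - 6422/4218 = -31484*1/8195 - 6422*1/4218 = -31484/8195 - 169/111 = -4879679/909645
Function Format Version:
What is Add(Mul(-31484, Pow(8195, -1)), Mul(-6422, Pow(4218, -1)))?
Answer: Rational(-4879679, 909645) ≈ -5.3644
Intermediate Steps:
Add(Mul(-31484, Pow(8195, -1)), Mul(-6422, Pow(4218, -1))) = Add(Mul(-31484, Rational(1, 8195)), Mul(-6422, Rational(1, 4218))) = Add(Rational(-31484, 8195), Rational(-169, 111)) = Rational(-4879679, 909645)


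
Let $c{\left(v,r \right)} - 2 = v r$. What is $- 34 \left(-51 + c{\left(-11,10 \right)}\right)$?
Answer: $5406$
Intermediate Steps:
$c{\left(v,r \right)} = 2 + r v$ ($c{\left(v,r \right)} = 2 + v r = 2 + r v$)
$- 34 \left(-51 + c{\left(-11,10 \right)}\right) = - 34 \left(-51 + \left(2 + 10 \left(-11\right)\right)\right) = - 34 \left(-51 + \left(2 - 110\right)\right) = - 34 \left(-51 - 108\right) = \left(-34\right) \left(-159\right) = 5406$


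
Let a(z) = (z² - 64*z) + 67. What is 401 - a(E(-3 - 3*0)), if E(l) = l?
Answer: 133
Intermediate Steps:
a(z) = 67 + z² - 64*z
401 - a(E(-3 - 3*0)) = 401 - (67 + (-3 - 3*0)² - 64*(-3 - 3*0)) = 401 - (67 + (-3 + 0)² - 64*(-3 + 0)) = 401 - (67 + (-3)² - 64*(-3)) = 401 - (67 + 9 + 192) = 401 - 1*268 = 401 - 268 = 133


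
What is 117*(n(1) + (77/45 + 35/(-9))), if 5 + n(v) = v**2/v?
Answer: -3614/5 ≈ -722.80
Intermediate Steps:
n(v) = -5 + v (n(v) = -5 + v**2/v = -5 + v)
117*(n(1) + (77/45 + 35/(-9))) = 117*((-5 + 1) + (77/45 + 35/(-9))) = 117*(-4 + (77*(1/45) + 35*(-1/9))) = 117*(-4 + (77/45 - 35/9)) = 117*(-4 - 98/45) = 117*(-278/45) = -3614/5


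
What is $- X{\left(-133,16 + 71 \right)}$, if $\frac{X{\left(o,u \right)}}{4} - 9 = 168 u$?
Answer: $-58500$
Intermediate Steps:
$X{\left(o,u \right)} = 36 + 672 u$ ($X{\left(o,u \right)} = 36 + 4 \cdot 168 u = 36 + 672 u$)
$- X{\left(-133,16 + 71 \right)} = - (36 + 672 \left(16 + 71\right)) = - (36 + 672 \cdot 87) = - (36 + 58464) = \left(-1\right) 58500 = -58500$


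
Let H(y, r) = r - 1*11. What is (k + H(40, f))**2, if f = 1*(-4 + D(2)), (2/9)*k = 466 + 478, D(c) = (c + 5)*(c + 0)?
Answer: 18037009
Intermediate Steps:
D(c) = c*(5 + c) (D(c) = (5 + c)*c = c*(5 + c))
k = 4248 (k = 9*(466 + 478)/2 = (9/2)*944 = 4248)
f = 10 (f = 1*(-4 + 2*(5 + 2)) = 1*(-4 + 2*7) = 1*(-4 + 14) = 1*10 = 10)
H(y, r) = -11 + r (H(y, r) = r - 11 = -11 + r)
(k + H(40, f))**2 = (4248 + (-11 + 10))**2 = (4248 - 1)**2 = 4247**2 = 18037009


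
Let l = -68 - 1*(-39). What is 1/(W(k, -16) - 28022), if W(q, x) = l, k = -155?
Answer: -1/28051 ≈ -3.5649e-5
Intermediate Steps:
l = -29 (l = -68 + 39 = -29)
W(q, x) = -29
1/(W(k, -16) - 28022) = 1/(-29 - 28022) = 1/(-28051) = -1/28051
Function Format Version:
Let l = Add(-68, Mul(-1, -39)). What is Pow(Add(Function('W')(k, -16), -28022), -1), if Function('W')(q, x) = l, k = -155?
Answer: Rational(-1, 28051) ≈ -3.5649e-5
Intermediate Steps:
l = -29 (l = Add(-68, 39) = -29)
Function('W')(q, x) = -29
Pow(Add(Function('W')(k, -16), -28022), -1) = Pow(Add(-29, -28022), -1) = Pow(-28051, -1) = Rational(-1, 28051)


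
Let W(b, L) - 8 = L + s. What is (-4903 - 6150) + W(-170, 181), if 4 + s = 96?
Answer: -10772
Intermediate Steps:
s = 92 (s = -4 + 96 = 92)
W(b, L) = 100 + L (W(b, L) = 8 + (L + 92) = 8 + (92 + L) = 100 + L)
(-4903 - 6150) + W(-170, 181) = (-4903 - 6150) + (100 + 181) = -11053 + 281 = -10772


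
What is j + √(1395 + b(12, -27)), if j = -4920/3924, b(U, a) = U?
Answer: -410/327 + √1407 ≈ 36.256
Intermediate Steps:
j = -410/327 (j = -4920*1/3924 = -410/327 ≈ -1.2538)
j + √(1395 + b(12, -27)) = -410/327 + √(1395 + 12) = -410/327 + √1407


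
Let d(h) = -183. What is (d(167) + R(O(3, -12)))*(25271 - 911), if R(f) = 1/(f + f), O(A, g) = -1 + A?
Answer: -4451790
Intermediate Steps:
R(f) = 1/(2*f)
(d(167) + R(O(3, -12)))*(25271 - 911) = (-183 + 1/(2*(-1 + 3)))*(25271 - 911) = (-183 + (½)/2)*24360 = (-183 + (½)*(½))*24360 = (-183 + ¼)*24360 = -731/4*24360 = -4451790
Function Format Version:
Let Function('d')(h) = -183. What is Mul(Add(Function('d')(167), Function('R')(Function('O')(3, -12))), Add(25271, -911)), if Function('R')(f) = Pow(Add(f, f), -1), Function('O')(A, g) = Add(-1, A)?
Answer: -4451790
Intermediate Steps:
Function('R')(f) = Mul(Rational(1, 2), Pow(f, -1)) (Function('R')(f) = Pow(Mul(2, f), -1) = Mul(Rational(1, 2), Pow(f, -1)))
Mul(Add(Function('d')(167), Function('R')(Function('O')(3, -12))), Add(25271, -911)) = Mul(Add(-183, Mul(Rational(1, 2), Pow(Add(-1, 3), -1))), Add(25271, -911)) = Mul(Add(-183, Mul(Rational(1, 2), Pow(2, -1))), 24360) = Mul(Add(-183, Mul(Rational(1, 2), Rational(1, 2))), 24360) = Mul(Add(-183, Rational(1, 4)), 24360) = Mul(Rational(-731, 4), 24360) = -4451790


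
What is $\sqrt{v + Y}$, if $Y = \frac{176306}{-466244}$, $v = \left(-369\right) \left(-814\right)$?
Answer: $\frac{\sqrt{16323630102075878}}{233122} \approx 548.06$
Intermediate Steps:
$v = 300366$
$Y = - \frac{88153}{233122}$ ($Y = 176306 \left(- \frac{1}{466244}\right) = - \frac{88153}{233122} \approx -0.37814$)
$\sqrt{v + Y} = \sqrt{300366 - \frac{88153}{233122}} = \sqrt{\frac{70021834499}{233122}} = \frac{\sqrt{16323630102075878}}{233122}$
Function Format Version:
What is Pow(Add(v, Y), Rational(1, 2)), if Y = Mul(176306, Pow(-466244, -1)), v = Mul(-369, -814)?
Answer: Mul(Rational(1, 233122), Pow(16323630102075878, Rational(1, 2))) ≈ 548.06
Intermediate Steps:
v = 300366
Y = Rational(-88153, 233122) (Y = Mul(176306, Rational(-1, 466244)) = Rational(-88153, 233122) ≈ -0.37814)
Pow(Add(v, Y), Rational(1, 2)) = Pow(Add(300366, Rational(-88153, 233122)), Rational(1, 2)) = Pow(Rational(70021834499, 233122), Rational(1, 2)) = Mul(Rational(1, 233122), Pow(16323630102075878, Rational(1, 2)))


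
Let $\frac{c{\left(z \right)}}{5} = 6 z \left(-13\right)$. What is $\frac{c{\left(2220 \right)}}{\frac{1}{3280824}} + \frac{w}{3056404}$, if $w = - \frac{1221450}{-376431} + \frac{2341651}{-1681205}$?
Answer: $- \frac{1825976318436837202914585259}{642827764244380} \approx -2.8405 \cdot 10^{12}$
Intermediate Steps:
$w = \frac{389510741}{210321595}$ ($w = \left(-1221450\right) \left(- \frac{1}{376431}\right) + 2341651 \left(- \frac{1}{1681205}\right) = \frac{23950}{7381} - \frac{39689}{28495} = \frac{389510741}{210321595} \approx 1.852$)
$c{\left(z \right)} = - 390 z$ ($c{\left(z \right)} = 5 \cdot 6 z \left(-13\right) = 5 \left(- 78 z\right) = - 390 z$)
$\frac{c{\left(2220 \right)}}{\frac{1}{3280824}} + \frac{w}{3056404} = \frac{\left(-390\right) 2220}{\frac{1}{3280824}} + \frac{389510741}{210321595 \cdot 3056404} = - 865800 \frac{1}{\frac{1}{3280824}} + \frac{389510741}{210321595} \cdot \frac{1}{3056404} = \left(-865800\right) 3280824 + \frac{389510741}{642827764244380} = -2840537419200 + \frac{389510741}{642827764244380} = - \frac{1825976318436837202914585259}{642827764244380}$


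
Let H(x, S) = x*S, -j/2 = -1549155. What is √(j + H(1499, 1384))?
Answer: √5172926 ≈ 2274.4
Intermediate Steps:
j = 3098310 (j = -2*(-1549155) = 3098310)
H(x, S) = S*x
√(j + H(1499, 1384)) = √(3098310 + 1384*1499) = √(3098310 + 2074616) = √5172926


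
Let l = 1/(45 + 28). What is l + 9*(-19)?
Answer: -12482/73 ≈ -170.99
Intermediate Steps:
l = 1/73 ≈ 0.013699
l + 9*(-19) = 1/73 + 9*(-19) = 1/73 - 171 = -12482/73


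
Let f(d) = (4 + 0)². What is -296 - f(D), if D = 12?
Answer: -312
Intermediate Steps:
f(d) = 16 (f(d) = 4² = 16)
-296 - f(D) = -296 - 1*16 = -296 - 16 = -312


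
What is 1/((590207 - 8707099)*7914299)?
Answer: -1/64239510238708 ≈ -1.5567e-14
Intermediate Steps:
1/((590207 - 8707099)*7914299) = (1/7914299)/(-8116892) = -1/8116892*1/7914299 = -1/64239510238708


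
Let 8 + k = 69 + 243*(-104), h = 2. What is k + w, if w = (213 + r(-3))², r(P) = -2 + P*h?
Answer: 16814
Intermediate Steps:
r(P) = -2 + 2*P (r(P) = -2 + P*2 = -2 + 2*P)
k = -25211 (k = -8 + (69 + 243*(-104)) = -8 + (69 - 25272) = -8 - 25203 = -25211)
w = 42025 (w = (213 + (-2 + 2*(-3)))² = (213 + (-2 - 6))² = (213 - 8)² = 205² = 42025)
k + w = -25211 + 42025 = 16814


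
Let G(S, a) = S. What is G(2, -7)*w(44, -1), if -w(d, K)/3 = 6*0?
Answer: 0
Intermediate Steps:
w(d, K) = 0 (w(d, K) = -18*0 = -3*0 = 0)
G(2, -7)*w(44, -1) = 2*0 = 0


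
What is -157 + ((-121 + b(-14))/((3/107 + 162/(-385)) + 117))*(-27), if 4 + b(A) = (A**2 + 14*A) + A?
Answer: -199855339/1601212 ≈ -124.82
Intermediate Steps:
b(A) = -4 + A**2 + 15*A (b(A) = -4 + ((A**2 + 14*A) + A) = -4 + (A**2 + 15*A) = -4 + A**2 + 15*A)
-157 + ((-121 + b(-14))/((3/107 + 162/(-385)) + 117))*(-27) = -157 + ((-121 + (-4 + (-14)**2 + 15*(-14)))/((3/107 + 162/(-385)) + 117))*(-27) = -157 + ((-121 + (-4 + 196 - 210))/((3*(1/107) + 162*(-1/385)) + 117))*(-27) = -157 + ((-121 - 18)/((3/107 - 162/385) + 117))*(-27) = -157 - 139/(-16179/41195 + 117)*(-27) = -157 - 139/4803636/41195*(-27) = -157 - 139*41195/4803636*(-27) = -157 - 5726105/4803636*(-27) = -157 + 51534945/1601212 = -199855339/1601212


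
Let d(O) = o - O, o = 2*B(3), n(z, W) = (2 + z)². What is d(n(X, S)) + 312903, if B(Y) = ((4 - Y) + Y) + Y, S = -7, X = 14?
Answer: 312661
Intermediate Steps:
B(Y) = 4 + Y
o = 14 (o = 2*(4 + 3) = 2*7 = 14)
d(O) = 14 - O
d(n(X, S)) + 312903 = (14 - (2 + 14)²) + 312903 = (14 - 1*16²) + 312903 = (14 - 1*256) + 312903 = (14 - 256) + 312903 = -242 + 312903 = 312661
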